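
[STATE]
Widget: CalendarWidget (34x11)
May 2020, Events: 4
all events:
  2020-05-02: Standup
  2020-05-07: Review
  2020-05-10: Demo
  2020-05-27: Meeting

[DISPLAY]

             May 2020             
Mo Tu We Th Fr Sa Su              
             1  2*  3             
 4  5  6  7*  8  9 10*            
11 12 13 14 15 16 17              
18 19 20 21 22 23 24              
25 26 27* 28 29 30 31             
                                  
                                  
                                  
                                  


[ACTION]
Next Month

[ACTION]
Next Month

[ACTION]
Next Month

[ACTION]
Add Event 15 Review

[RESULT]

           August 2020            
Mo Tu We Th Fr Sa Su              
                1  2              
 3  4  5  6  7  8  9              
10 11 12 13 14 15* 16             
17 18 19 20 21 22 23              
24 25 26 27 28 29 30              
31                                
                                  
                                  
                                  


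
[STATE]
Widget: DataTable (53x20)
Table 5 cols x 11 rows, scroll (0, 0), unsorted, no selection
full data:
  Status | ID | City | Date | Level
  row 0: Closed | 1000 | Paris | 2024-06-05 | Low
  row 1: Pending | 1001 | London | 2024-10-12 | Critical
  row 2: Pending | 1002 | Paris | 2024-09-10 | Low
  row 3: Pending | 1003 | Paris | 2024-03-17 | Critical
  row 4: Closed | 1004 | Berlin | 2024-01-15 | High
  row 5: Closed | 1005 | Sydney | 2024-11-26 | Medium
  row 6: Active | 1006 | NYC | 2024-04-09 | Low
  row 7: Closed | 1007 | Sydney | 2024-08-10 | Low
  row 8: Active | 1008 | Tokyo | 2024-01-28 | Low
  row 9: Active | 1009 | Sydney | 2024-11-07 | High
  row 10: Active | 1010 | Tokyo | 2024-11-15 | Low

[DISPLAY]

Status │ID  │City  │Date      │Level                 
───────┼────┼──────┼──────────┼────────              
Closed │1000│Paris │2024-06-05│Low                   
Pending│1001│London│2024-10-12│Critical              
Pending│1002│Paris │2024-09-10│Low                   
Pending│1003│Paris │2024-03-17│Critical              
Closed │1004│Berlin│2024-01-15│High                  
Closed │1005│Sydney│2024-11-26│Medium                
Active │1006│NYC   │2024-04-09│Low                   
Closed │1007│Sydney│2024-08-10│Low                   
Active │1008│Tokyo │2024-01-28│Low                   
Active │1009│Sydney│2024-11-07│High                  
Active │1010│Tokyo │2024-11-15│Low                   
                                                     
                                                     
                                                     
                                                     
                                                     
                                                     
                                                     


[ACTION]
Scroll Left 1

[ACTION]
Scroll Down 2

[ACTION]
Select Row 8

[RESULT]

Status │ID  │City  │Date      │Level                 
───────┼────┼──────┼──────────┼────────              
Closed │1000│Paris │2024-06-05│Low                   
Pending│1001│London│2024-10-12│Critical              
Pending│1002│Paris │2024-09-10│Low                   
Pending│1003│Paris │2024-03-17│Critical              
Closed │1004│Berlin│2024-01-15│High                  
Closed │1005│Sydney│2024-11-26│Medium                
Active │1006│NYC   │2024-04-09│Low                   
Closed │1007│Sydney│2024-08-10│Low                   
>ctive │1008│Tokyo │2024-01-28│Low                   
Active │1009│Sydney│2024-11-07│High                  
Active │1010│Tokyo │2024-11-15│Low                   
                                                     
                                                     
                                                     
                                                     
                                                     
                                                     
                                                     


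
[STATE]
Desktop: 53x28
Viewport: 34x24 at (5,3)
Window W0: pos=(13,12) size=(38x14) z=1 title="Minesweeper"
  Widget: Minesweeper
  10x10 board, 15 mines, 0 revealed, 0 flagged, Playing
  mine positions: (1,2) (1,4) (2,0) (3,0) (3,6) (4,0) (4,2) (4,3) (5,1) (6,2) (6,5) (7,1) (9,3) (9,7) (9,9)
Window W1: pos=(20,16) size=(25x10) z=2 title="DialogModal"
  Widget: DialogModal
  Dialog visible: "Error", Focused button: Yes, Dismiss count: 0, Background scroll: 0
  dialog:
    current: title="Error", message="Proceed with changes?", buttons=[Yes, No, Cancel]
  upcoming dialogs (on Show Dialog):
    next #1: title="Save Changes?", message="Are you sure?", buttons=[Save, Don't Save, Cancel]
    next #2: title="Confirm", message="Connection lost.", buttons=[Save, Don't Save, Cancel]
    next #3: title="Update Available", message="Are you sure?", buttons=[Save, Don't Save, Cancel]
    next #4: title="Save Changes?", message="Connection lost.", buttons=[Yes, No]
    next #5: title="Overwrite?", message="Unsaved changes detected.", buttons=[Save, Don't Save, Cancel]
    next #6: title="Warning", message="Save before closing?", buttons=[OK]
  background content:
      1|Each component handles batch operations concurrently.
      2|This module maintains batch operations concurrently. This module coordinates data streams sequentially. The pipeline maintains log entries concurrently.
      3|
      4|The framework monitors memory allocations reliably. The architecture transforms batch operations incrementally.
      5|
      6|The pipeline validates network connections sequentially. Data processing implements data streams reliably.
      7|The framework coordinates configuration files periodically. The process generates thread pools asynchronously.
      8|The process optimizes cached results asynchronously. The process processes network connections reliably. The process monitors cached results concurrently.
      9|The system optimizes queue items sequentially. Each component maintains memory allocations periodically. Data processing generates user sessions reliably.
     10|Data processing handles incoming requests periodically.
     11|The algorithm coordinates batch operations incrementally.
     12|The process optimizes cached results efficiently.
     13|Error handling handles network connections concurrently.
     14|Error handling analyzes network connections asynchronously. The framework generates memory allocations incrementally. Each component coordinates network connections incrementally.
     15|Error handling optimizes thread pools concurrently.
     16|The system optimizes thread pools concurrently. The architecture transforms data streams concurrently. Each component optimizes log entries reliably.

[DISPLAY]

                                  
                                  
                                  
                                  
                                  
                                  
                                  
                                  
                                  
        ┏━━━━━━━━━━━━━━━━━━━━━━━━━
        ┃ Minesweeper             
        ┠─────────────────────────
        ┃■■■■■■■■■■               
        ┃■■■■■■┏━━━━━━━━━━━━━━━━━━
        ┃■■■■■■┃ DialogModal      
        ┃■■■■■■┠──────────────────
        ┃■■■■■■┃Ea┌───────────────
        ┃■■■■■■┃Th│      Error    
        ┃■■■■■■┃  │Proceed with ch
        ┃■■■■■■┃Th│[Yes]  No   Can
        ┃■■■■■■┃  └───────────────
        ┃■■■■■■┃The pipeline valid
        ┗━━━━━━┗━━━━━━━━━━━━━━━━━━
                                  


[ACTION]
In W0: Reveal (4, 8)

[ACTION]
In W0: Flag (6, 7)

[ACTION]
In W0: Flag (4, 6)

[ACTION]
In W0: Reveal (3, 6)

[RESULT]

                                  
                                  
                                  
                                  
                                  
                                  
                                  
                                  
                                  
        ┏━━━━━━━━━━━━━━━━━━━━━━━━━
        ┃ Minesweeper             
        ┠─────────────────────────
        ┃■■■■■1                   
        ┃■■✹■✹1┏━━━━━━━━━━━━━━━━━━
        ┃✹■■■■2┃ DialogModal      
        ┃✹■■■■■┠──────────────────
        ┃✹■✹✹■■┃Ea┌───────────────
        ┃■✹■■■■┃Th│      Error    
        ┃■■✹■■✹┃  │Proceed with ch
        ┃■✹■■■■┃Th│[Yes]  No   Can
        ┃■■■■■■┃  └───────────────
        ┃■■■✹■■┃The pipeline valid
        ┗━━━━━━┗━━━━━━━━━━━━━━━━━━
                                  


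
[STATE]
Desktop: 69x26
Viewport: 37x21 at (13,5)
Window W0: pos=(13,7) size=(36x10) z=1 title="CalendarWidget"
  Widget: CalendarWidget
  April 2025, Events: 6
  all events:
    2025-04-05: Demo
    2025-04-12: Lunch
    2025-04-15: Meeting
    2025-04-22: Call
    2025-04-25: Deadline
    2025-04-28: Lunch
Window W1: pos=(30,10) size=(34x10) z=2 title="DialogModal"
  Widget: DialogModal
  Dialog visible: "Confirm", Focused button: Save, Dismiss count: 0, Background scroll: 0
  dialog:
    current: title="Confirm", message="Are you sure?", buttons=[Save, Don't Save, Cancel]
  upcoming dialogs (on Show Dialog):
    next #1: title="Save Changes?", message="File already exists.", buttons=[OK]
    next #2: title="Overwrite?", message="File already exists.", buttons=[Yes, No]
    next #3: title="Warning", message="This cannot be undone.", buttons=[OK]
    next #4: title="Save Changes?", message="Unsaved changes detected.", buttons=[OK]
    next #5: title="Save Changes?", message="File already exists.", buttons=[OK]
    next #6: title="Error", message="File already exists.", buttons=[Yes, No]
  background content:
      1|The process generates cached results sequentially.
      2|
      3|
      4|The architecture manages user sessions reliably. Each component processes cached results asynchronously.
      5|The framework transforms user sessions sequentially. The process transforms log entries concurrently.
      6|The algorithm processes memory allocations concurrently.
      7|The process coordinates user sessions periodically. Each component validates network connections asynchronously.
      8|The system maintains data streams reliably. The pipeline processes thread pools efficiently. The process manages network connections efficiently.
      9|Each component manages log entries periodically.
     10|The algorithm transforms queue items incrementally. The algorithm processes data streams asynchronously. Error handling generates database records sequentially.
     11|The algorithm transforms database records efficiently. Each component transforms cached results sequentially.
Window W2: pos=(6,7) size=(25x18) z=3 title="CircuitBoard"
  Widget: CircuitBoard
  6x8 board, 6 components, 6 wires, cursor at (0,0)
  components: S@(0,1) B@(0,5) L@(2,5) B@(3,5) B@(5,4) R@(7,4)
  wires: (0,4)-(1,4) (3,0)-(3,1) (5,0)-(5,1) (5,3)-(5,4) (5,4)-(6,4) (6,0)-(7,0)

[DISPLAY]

                                     
                                     
━━━━━━━━━━━━━━━━━┓━━━━━━━━━━━━━━━━━┓ 
itBoard          ┃                 ┃ 
─────────────────┨─────────────────┨ 
 2 3 4 5         ┃━━━━━━━━━━━━━━━━━━━
  S           ·  ┃ DialogModal       
              │  ┃───────────────────
              ·  ┃Th┌────────────────
                 ┃  │         Confirm
                 ┃  │      Are you su
                 ┃Th│[Save]  Don't Sa
─ ·              ┃Th└────────────────
                 ┃The algorithm proce
                 ┃━━━━━━━━━━━━━━━━━━━
                 ┃                   
─ ·       · ─ B  ┃                   
              │  ┃                   
              ·  ┃                   
━━━━━━━━━━━━━━━━━┛                   
                                     


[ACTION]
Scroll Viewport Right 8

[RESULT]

                                     
                                     
━━━━━━━━━┓━━━━━━━━━━━━━━━━━┓         
         ┃                 ┃         
─────────┨─────────────────┨         
         ┃━━━━━━━━━━━━━━━━━━━━━━━━━━━
      ·  ┃ DialogModal               
      │  ┃───────────────────────────
      ·  ┃Th┌────────────────────────
         ┃  │         Confirm        
         ┃  │      Are you sure?     
         ┃Th│[Save]  Don't Save   Can
         ┃Th└────────────────────────
         ┃The algorithm processes mem
         ┃━━━━━━━━━━━━━━━━━━━━━━━━━━━
         ┃                           
  · ─ B  ┃                           
      │  ┃                           
      ·  ┃                           
━━━━━━━━━┛                           
                                     


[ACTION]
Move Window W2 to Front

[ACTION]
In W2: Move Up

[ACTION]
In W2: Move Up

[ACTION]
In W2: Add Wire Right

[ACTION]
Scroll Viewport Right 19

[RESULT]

                                     
                                     
━━━━━━━━━━━━━━━━┓                    
                ┃                    
────────────────┨                    
━━━━━━━━━━━━━━━━━━━━━━━━━━━━━━━┓     
DialogModal                    ┃     
───────────────────────────────┨     
h┌──────────────────────────┐es┃     
 │         Confirm          │  ┃     
 │      Are you sure?       │  ┃     
h│[Save]  Don't Save   Cance│se┃     
h└──────────────────────────┘se┃     
he algorithm processes memory a┃     
━━━━━━━━━━━━━━━━━━━━━━━━━━━━━━━┛     
                                     
                                     
                                     
                                     
                                     
                                     


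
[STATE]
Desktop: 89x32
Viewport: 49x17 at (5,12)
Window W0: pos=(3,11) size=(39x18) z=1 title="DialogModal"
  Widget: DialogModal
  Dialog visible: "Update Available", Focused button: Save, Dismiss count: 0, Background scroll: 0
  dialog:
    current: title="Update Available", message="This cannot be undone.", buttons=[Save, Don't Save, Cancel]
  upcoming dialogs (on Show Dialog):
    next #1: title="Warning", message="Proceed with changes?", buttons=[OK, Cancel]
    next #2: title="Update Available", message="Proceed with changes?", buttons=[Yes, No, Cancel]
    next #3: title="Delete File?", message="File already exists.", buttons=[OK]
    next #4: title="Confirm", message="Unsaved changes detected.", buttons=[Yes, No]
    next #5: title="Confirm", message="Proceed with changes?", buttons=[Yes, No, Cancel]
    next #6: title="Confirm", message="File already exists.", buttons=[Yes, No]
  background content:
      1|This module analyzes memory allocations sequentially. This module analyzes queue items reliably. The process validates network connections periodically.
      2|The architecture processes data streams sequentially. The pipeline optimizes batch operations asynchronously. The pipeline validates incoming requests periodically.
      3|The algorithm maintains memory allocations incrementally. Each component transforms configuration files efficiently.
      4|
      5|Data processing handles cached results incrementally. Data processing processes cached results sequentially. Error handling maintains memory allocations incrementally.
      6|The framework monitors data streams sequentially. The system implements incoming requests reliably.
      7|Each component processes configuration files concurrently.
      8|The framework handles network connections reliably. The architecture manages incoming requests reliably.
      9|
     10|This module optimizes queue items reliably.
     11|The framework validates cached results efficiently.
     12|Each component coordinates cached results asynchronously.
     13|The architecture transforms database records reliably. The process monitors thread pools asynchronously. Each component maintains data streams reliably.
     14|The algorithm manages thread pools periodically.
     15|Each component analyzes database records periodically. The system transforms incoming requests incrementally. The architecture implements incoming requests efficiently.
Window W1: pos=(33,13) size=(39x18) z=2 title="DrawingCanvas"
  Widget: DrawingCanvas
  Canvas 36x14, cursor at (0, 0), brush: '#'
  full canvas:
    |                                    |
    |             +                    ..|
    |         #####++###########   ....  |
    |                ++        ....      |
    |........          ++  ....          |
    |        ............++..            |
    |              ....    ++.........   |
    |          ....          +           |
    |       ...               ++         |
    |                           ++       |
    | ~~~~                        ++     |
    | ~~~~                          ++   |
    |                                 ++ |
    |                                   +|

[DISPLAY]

DialogModal                         ┃            
────────────────────────────┏━━━━━━━━━━━━━━━━━━━━
his module analyzes memory a┃ DrawingCanvas      
he architecture processes da┠────────────────────
he algorithm maintains memor┃+                   
                            ┃             +      
a┌──────────────────────────┃         #####++####
h│       Update Available   ┃                ++  
a│    This cannot be undone.┃........          ++
h│ [Save]  Don't Save   Canc┃        ............
 └──────────────────────────┃              ....  
his module optimizes queue i┃          ....      
he framework validates cache┃       ...          
ach component coordinates ca┃                    
he architecture transforms d┃ ~~~~               
he algorithm manages thread ┃ ~~~~               
━━━━━━━━━━━━━━━━━━━━━━━━━━━━┃                    


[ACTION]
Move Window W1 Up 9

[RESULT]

DialogModal                 ┃        ............
────────────────────────────┃              ....  
his module analyzes memory a┃          ....      
he architecture processes da┃       ...          
he algorithm maintains memor┃                    
                            ┃ ~~~~               
a┌──────────────────────────┃ ~~~~               
h│       Update Available   ┃                    
a│    This cannot be undone.┃                    
h│ [Save]  Don't Save   Canc┗━━━━━━━━━━━━━━━━━━━━
 └──────────────────────────────┘   ┃            
his module optimizes queue items rel┃            
he framework validates cached result┃            
ach component coordinates cached res┃            
he architecture transforms database ┃            
he algorithm manages thread pools pe┃            
━━━━━━━━━━━━━━━━━━━━━━━━━━━━━━━━━━━━┛            


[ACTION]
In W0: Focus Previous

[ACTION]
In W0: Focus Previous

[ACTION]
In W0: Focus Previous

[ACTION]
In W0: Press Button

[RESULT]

DialogModal                 ┃        ............
────────────────────────────┃              ....  
his module analyzes memory a┃          ....      
he architecture processes da┃       ...          
he algorithm maintains memor┃                    
                            ┃ ~~~~               
ata processing handles cache┃ ~~~~               
he framework monitors data s┃                    
ach component processes conf┃                    
he framework handles network┗━━━━━━━━━━━━━━━━━━━━
                                    ┃            
his module optimizes queue items rel┃            
he framework validates cached result┃            
ach component coordinates cached res┃            
he architecture transforms database ┃            
he algorithm manages thread pools pe┃            
━━━━━━━━━━━━━━━━━━━━━━━━━━━━━━━━━━━━┛            


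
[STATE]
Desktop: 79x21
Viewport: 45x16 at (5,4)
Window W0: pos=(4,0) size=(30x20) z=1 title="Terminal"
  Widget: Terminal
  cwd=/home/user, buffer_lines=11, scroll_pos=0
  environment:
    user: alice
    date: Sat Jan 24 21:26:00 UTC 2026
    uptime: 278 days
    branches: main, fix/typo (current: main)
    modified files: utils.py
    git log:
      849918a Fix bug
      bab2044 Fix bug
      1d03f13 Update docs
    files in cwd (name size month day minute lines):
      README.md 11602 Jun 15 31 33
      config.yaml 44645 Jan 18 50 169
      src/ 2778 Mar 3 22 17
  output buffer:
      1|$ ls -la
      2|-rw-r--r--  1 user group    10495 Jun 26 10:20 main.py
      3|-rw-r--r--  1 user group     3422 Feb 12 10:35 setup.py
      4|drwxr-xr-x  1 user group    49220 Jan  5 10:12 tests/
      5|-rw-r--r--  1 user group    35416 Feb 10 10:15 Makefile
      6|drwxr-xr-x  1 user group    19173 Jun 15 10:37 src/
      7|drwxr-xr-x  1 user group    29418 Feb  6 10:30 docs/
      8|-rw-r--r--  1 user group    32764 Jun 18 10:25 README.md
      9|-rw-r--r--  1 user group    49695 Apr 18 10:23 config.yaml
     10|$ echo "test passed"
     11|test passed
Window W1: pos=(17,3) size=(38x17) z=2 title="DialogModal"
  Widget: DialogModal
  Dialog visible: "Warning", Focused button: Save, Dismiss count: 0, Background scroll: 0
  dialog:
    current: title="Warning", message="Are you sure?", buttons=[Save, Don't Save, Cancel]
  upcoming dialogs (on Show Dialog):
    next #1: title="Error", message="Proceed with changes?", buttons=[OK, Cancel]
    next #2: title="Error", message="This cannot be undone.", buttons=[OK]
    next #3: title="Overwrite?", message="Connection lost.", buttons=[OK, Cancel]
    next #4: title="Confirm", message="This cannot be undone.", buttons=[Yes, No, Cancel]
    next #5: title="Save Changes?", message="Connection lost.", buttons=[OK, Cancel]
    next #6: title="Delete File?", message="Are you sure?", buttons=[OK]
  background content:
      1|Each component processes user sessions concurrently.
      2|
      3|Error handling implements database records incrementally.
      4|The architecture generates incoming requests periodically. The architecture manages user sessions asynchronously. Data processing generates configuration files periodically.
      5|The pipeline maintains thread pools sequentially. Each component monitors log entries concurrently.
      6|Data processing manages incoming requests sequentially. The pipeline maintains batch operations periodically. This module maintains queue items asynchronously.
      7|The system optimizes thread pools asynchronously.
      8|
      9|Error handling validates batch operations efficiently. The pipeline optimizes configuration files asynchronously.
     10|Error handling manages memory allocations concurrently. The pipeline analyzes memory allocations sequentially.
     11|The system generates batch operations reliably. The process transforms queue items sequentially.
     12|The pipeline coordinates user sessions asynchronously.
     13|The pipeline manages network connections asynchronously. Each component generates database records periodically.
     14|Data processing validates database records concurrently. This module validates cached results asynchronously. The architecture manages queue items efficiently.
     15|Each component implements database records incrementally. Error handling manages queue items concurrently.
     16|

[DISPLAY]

-rw-r--r--  ┃ DialogModal                    
-rw-r--r--  ┠────────────────────────────────
drwxr-xr-x  ┃Each component processes user se
-rw-r--r--  ┃                                
drwxr-xr-x  ┃Error handling implements databa
drwxr-xr-x  ┃The architecture generates incom
-rw-r--r--  ┃Th┌─────────────────────────────
-rw-r--r--  ┃Da│           Warning           
$ echo "test┃Th│        Are you sure?        
test passed ┃  │ [Save]  Don't Save   Cancel 
$ █         ┃Er└─────────────────────────────
            ┃Error handling manages memory al
            ┃The system generates batch opera
            ┃The pipeline coordinates user se
            ┃The pipeline manages network con
━━━━━━━━━━━━┗━━━━━━━━━━━━━━━━━━━━━━━━━━━━━━━━


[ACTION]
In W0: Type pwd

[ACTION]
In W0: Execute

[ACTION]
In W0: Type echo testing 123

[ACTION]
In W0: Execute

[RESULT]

-rw-r--r--  ┃ DialogModal                    
-rw-r--r--  ┠────────────────────────────────
drwxr-xr-x  ┃Each component processes user se
-rw-r--r--  ┃                                
drwxr-xr-x  ┃Error handling implements databa
drwxr-xr-x  ┃The architecture generates incom
-rw-r--r--  ┃Th┌─────────────────────────────
-rw-r--r--  ┃Da│           Warning           
$ echo "test┃Th│        Are you sure?        
test passed ┃  │ [Save]  Don't Save   Cancel 
$ pwd       ┃Er└─────────────────────────────
/home/user  ┃Error handling manages memory al
$ echo testi┃The system generates batch opera
testing 123 ┃The pipeline coordinates user se
$ █         ┃The pipeline manages network con
━━━━━━━━━━━━┗━━━━━━━━━━━━━━━━━━━━━━━━━━━━━━━━


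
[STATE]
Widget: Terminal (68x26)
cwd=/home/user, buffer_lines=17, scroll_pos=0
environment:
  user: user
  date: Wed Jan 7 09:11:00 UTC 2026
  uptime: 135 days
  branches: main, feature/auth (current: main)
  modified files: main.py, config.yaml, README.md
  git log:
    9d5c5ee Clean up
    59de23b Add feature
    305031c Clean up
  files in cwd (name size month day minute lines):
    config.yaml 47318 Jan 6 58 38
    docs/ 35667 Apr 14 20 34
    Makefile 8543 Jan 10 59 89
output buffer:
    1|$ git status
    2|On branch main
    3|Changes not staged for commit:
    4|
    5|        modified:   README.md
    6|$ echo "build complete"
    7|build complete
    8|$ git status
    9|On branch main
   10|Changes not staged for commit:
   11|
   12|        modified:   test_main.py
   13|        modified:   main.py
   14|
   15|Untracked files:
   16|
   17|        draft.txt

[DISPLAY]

$ git status                                                        
On branch main                                                      
Changes not staged for commit:                                      
                                                                    
        modified:   README.md                                       
$ echo "build complete"                                             
build complete                                                      
$ git status                                                        
On branch main                                                      
Changes not staged for commit:                                      
                                                                    
        modified:   test_main.py                                    
        modified:   main.py                                         
                                                                    
Untracked files:                                                    
                                                                    
        draft.txt                                                   
$ █                                                                 
                                                                    
                                                                    
                                                                    
                                                                    
                                                                    
                                                                    
                                                                    
                                                                    


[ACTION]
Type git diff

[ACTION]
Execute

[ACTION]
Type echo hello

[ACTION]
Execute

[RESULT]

On branch main                                                      
Changes not staged for commit:                                      
                                                                    
        modified:   README.md                                       
$ echo "build complete"                                             
build complete                                                      
$ git status                                                        
On branch main                                                      
Changes not staged for commit:                                      
                                                                    
        modified:   test_main.py                                    
        modified:   main.py                                         
                                                                    
Untracked files:                                                    
                                                                    
        draft.txt                                                   
$ git diff                                                          
diff --git a/main.py b/main.py                                      
--- a/main.py                                                       
+++ b/main.py                                                       
@@ -1,3 +1,4 @@                                                     
+# updated                                                          
 import sys                                                         
$ echo hello                                                        
hello                                                               
$ █                                                                 


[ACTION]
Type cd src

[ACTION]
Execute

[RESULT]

                                                                    
        modified:   README.md                                       
$ echo "build complete"                                             
build complete                                                      
$ git status                                                        
On branch main                                                      
Changes not staged for commit:                                      
                                                                    
        modified:   test_main.py                                    
        modified:   main.py                                         
                                                                    
Untracked files:                                                    
                                                                    
        draft.txt                                                   
$ git diff                                                          
diff --git a/main.py b/main.py                                      
--- a/main.py                                                       
+++ b/main.py                                                       
@@ -1,3 +1,4 @@                                                     
+# updated                                                          
 import sys                                                         
$ echo hello                                                        
hello                                                               
$ cd src                                                            
                                                                    
$ █                                                                 


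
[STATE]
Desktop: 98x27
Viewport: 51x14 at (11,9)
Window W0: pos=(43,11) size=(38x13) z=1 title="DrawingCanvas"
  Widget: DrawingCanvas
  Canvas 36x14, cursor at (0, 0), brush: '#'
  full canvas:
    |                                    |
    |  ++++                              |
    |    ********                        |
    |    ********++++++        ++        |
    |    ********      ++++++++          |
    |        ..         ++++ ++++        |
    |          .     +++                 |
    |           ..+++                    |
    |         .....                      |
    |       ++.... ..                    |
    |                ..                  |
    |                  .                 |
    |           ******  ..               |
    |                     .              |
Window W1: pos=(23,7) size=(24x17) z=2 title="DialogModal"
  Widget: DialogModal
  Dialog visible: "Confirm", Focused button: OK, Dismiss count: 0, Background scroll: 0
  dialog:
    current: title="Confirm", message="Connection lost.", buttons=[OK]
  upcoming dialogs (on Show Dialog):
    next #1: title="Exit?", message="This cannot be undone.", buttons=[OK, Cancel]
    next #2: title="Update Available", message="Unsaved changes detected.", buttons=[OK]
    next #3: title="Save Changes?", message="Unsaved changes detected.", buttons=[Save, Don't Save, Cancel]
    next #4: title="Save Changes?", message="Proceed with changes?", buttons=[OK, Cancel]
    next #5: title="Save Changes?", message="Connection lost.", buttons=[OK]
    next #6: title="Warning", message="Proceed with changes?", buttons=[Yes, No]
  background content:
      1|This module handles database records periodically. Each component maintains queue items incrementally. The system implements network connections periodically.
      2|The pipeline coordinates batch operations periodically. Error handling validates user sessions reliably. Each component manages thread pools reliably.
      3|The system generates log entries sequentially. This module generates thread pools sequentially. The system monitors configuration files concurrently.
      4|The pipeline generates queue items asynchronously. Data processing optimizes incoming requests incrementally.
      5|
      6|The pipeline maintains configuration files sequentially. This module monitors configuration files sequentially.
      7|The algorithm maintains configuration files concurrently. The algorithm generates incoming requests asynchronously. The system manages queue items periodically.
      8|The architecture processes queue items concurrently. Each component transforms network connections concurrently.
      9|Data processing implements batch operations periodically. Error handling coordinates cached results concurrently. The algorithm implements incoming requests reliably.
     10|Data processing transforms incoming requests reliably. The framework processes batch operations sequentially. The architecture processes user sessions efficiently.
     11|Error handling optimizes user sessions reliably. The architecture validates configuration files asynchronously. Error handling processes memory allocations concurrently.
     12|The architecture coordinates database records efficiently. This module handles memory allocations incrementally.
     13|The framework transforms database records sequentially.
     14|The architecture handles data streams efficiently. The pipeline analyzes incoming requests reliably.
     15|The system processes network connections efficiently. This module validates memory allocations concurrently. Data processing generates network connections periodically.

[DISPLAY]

            ┠──────────────────────┨               
            ┃This module handles da┃               
            ┃The pipeline coordinat┃━━━━━━━━━━━━━━━
            ┃The system generates l┃awingCanvas    
            ┃The pipeline generates┃───────────────
            ┃  ┌────────────────┐  ┃               
            ┃Th│    Confirm     │ns┃+++            
            ┃Th│Connection lost.│in┃ ********      
            ┃Th│      [OK]      │ce┃ ********++++++
            ┃Da└────────────────┘em┃ ********      
            ┃Data processing transf┃     ..        
            ┃Error handling optimiz┃       .     ++
            ┃The architecture coord┃        ..+++  
            ┃The framework transfor┃      .....    


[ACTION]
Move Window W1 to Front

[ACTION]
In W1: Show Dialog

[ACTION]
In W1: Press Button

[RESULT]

            ┠──────────────────────┨               
            ┃This module handles da┃               
            ┃The pipeline coordinat┃━━━━━━━━━━━━━━━
            ┃The system generates l┃awingCanvas    
            ┃The pipeline generates┃───────────────
            ┃                      ┃               
            ┃The pipeline maintains┃+++            
            ┃The algorithm maintain┃ ********      
            ┃The architecture proce┃ ********++++++
            ┃Data processing implem┃ ********      
            ┃Data processing transf┃     ..        
            ┃Error handling optimiz┃       .     ++
            ┃The architecture coord┃        ..+++  
            ┃The framework transfor┃      .....    


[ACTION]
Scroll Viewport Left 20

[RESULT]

                       ┠──────────────────────┨    
                       ┃This module handles da┃    
                       ┃The pipeline coordinat┃━━━━
                       ┃The system generates l┃awin
                       ┃The pipeline generates┃────
                       ┃                      ┃    
                       ┃The pipeline maintains┃+++ 
                       ┃The algorithm maintain┃ ***
                       ┃The architecture proce┃ ***
                       ┃Data processing implem┃ ***
                       ┃Data processing transf┃    
                       ┃Error handling optimiz┃    
                       ┃The architecture coord┃    
                       ┃The framework transfor┃    


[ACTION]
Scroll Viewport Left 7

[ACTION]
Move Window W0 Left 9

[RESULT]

                       ┠──────────────────────┨    
                       ┃This module handles da┃    
                       ┃The pipeline coordinat┃━━━━
                       ┃The system generates l┃as  
                       ┃The pipeline generates┃────
                       ┃                      ┃    
                       ┃The pipeline maintains┃    
                       ┃The algorithm maintain┃    
                       ┃The architecture proce┃++++
                       ┃Data processing implem┃    
                       ┃Data processing transf┃    
                       ┃Error handling optimiz┃    
                       ┃The architecture coord┃.+++
                       ┃The framework transfor┃..  
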